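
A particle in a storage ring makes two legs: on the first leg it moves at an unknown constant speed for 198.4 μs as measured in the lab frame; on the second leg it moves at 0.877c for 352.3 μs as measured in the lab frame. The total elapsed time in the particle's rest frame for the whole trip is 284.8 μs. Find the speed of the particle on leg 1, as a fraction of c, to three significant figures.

β = 0.813

Leg 1: speed unknown; τ_1 = 198.4/γ_1.
Leg 2: γ = 1/√(1 − 0.877²) = 1/√0.2309 = 2.081; τ_2 = 352.3/2.081 = 169.3 μs.
Total proper time: τ_1 + 169.3 = 284.8, so τ_1 = 284.8 − 169.3 = 115.5 μs.
γ_1 = 198.4/115.5 = 1.717; β = √(1 − 1/γ²) = √0.6610.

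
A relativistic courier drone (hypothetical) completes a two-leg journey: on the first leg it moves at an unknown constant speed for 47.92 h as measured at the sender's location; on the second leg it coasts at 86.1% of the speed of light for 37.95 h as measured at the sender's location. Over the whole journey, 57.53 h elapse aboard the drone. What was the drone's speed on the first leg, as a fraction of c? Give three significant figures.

β = 0.603

Leg 1: speed unknown; τ_1 = 47.92/γ_1.
Leg 2: β = 0.861; γ = 1/√(1 − 0.861²) = 1/√0.2587 = 1.966; τ_2 = 37.95/1.966 = 19.30 h.
Total proper time: τ_1 + 19.30 = 57.53, so τ_1 = 57.53 − 19.30 = 38.23 h.
γ_1 = 47.92/38.23 = 1.254; β = √(1 − 1/γ²) = √0.3636.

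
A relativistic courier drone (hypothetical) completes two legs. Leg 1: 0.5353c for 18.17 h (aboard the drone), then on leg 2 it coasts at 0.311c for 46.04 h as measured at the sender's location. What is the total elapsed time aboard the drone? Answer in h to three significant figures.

Leg 1: 18.17 h is already measured aboard the drone.
Leg 2: γ = 1/√(1 − 0.311²) = 1/√0.9033 = 1.052; τ_2 = 46.04/1.052 = 43.76 h.
Total: 18.17 + 43.76 h.

τ = 61.9 h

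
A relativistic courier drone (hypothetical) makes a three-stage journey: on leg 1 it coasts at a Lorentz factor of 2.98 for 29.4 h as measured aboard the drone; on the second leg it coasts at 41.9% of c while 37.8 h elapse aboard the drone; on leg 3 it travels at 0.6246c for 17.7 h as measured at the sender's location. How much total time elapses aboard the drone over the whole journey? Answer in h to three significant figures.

Leg 1: 29.4 h is already measured aboard the drone.
Leg 2: 37.8 h is already measured aboard the drone.
Leg 3: γ = 1/√(1 − 0.6246²) = 1/√0.6099 = 1.281; τ_3 = 17.7/1.281 = 13.82 h.
Total: 29.40 + 37.80 + 13.82 h.

τ = 81.0 h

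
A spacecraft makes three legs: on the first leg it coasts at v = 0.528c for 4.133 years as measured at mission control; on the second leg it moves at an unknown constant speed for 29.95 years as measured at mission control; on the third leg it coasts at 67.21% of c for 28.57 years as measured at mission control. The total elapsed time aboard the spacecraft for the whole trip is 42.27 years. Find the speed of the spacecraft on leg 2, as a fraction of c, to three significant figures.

β = 0.809

Leg 1: γ = 1/√(1 − 0.528²) = 1/√0.7212 = 1.178; τ_1 = 4.133/1.178 = 3.510 years.
Leg 2: speed unknown; τ_2 = 29.95/γ_2.
Leg 3: β = 0.6721; γ = 1/√(1 − 0.6721²) = 1/√0.5483 = 1.351; τ_3 = 28.57/1.351 = 21.15 years.
Total proper time: 3.510 + τ_2 + 21.15 = 42.27, so τ_2 = 42.27 − 24.66 = 17.61 years.
γ_2 = 29.95/17.61 = 1.701; β = √(1 − 1/γ²) = √0.6545.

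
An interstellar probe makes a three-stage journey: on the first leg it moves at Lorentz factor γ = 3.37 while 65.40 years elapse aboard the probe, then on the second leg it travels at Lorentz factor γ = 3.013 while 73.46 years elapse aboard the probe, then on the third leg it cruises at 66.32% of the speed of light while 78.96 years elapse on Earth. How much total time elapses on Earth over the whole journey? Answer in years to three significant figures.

Leg 1: γ = 3.37; Δt_1 = 3.370 × 65.40 = 220.4 years.
Leg 2: γ = 3.013; Δt_2 = 3.013 × 73.46 = 221.3 years.
Leg 3: 78.96 years is already measured on Earth.
Total: 220.4 + 221.3 + 78.96 years.

Δt = 521 years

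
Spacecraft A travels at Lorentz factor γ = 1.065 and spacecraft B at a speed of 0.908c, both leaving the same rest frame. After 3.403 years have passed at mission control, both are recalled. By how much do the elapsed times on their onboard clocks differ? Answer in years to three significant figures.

|τ_A − τ_B| = 1.77 years

A: γ = 1.065; τ_A = 3.403/1.065 = 3.195 years.
B: γ = 1/√(1 − 0.908²) = 1/√0.1755 = 2.387; τ_B = 3.403/2.387 = 1.426 years.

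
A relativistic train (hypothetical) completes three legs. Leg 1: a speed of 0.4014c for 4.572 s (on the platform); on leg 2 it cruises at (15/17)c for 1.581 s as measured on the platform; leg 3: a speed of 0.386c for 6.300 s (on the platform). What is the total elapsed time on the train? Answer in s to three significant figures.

τ = 10.7 s

Leg 1: γ = 1/√(1 − 0.4014²) = 1/√0.8389 = 1.092; τ_1 = 4.572/1.092 = 4.188 s.
Leg 2: γ = 1/√(1 − (15/17)²) = 17/8 = 2.125; τ_2 = 1.581/2.125 = 0.7440 s.
Leg 3: γ = 1/√(1 − 0.386²) = 1/√0.8510 = 1.084; τ_3 = 6.300/1.084 = 5.812 s.
Total: 4.188 + 0.7440 + 5.812 s.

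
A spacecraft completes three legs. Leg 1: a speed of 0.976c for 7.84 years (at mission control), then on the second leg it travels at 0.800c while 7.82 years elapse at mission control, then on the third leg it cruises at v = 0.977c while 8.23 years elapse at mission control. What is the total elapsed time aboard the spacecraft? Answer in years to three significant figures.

τ = 8.15 years

Leg 1: γ = 1/√(1 − 0.976²) = 1/√0.04742 = 4.592; τ_1 = 7.84/4.592 = 1.707 years.
Leg 2: γ = 1/√(1 − 0.800²) = 5/3 ≈ 1.667; τ_2 = 7.82/1.667 = 4.692 years.
Leg 3: γ = 1/√(1 − 0.977²) = 1/√0.04547 = 4.690; τ_3 = 8.23/4.690 = 1.755 years.
Total: 1.707 + 4.692 + 1.755 years.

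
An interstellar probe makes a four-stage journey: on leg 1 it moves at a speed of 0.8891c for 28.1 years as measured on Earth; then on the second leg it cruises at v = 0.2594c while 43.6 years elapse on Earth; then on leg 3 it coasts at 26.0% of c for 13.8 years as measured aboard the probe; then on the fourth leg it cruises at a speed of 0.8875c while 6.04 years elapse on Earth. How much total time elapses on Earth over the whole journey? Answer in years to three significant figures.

Δt = 92.0 years

Leg 1: 28.1 years is already measured on Earth.
Leg 2: 43.6 years is already measured on Earth.
Leg 3: β = 0.260; γ = 1/√(1 − 0.260²) = 1/√0.9324 = 1.036; Δt_3 = 1.036 × 13.8 = 14.29 years.
Leg 4: 6.04 years is already measured on Earth.
Total: 28.10 + 43.60 + 14.29 + 6.040 years.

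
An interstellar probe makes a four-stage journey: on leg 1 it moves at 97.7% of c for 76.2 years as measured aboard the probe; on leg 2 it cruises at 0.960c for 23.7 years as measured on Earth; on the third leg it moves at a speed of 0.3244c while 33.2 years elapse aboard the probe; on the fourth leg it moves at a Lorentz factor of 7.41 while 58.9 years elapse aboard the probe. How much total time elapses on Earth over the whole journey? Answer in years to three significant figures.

Leg 1: β = 0.977; γ = 1/√(1 − 0.977²) = 1/√0.04547 = 4.690; Δt_1 = 4.690 × 76.2 = 357.3 years.
Leg 2: 23.7 years is already measured on Earth.
Leg 3: γ = 1/√(1 − 0.3244²) = 1/√0.8948 = 1.057; Δt_3 = 1.057 × 33.2 = 35.10 years.
Leg 4: γ = 7.41; Δt_4 = 7.410 × 58.9 = 436.4 years.
Total: 357.3 + 23.70 + 35.10 + 436.4 years.

Δt = 853 years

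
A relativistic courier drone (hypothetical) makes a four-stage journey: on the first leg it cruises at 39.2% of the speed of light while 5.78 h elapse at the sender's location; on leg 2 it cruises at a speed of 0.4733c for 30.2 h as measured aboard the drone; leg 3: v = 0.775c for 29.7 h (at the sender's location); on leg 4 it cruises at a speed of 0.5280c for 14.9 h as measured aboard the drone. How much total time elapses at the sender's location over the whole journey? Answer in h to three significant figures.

Leg 1: 5.78 h is already measured at the sender's location.
Leg 2: γ = 1/√(1 − 0.4733²) = 1/√0.7760 = 1.135; Δt_2 = 1.135 × 30.2 = 34.28 h.
Leg 3: 29.7 h is already measured at the sender's location.
Leg 4: γ = 1/√(1 − 0.5280²) = 1/√0.7212 = 1.178; Δt_4 = 1.178 × 14.9 = 17.55 h.
Total: 5.780 + 34.28 + 29.70 + 17.55 h.

Δt = 87.3 h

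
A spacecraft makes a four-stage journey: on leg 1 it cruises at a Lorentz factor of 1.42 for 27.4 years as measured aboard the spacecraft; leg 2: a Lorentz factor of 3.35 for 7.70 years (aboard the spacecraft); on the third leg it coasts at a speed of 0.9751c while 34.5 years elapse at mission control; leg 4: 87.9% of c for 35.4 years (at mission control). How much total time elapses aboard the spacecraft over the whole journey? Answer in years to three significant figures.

Leg 1: 27.4 years is already measured aboard the spacecraft.
Leg 2: 7.70 years is already measured aboard the spacecraft.
Leg 3: γ = 1/√(1 − 0.9751²) = 1/√0.04918 = 4.509; τ_3 = 34.5/4.509 = 7.651 years.
Leg 4: β = 0.879; γ = 1/√(1 − 0.879²) = 1/√0.2274 = 2.097; τ_4 = 35.4/2.097 = 16.88 years.
Total: 27.40 + 7.700 + 7.651 + 16.88 years.

τ = 59.6 years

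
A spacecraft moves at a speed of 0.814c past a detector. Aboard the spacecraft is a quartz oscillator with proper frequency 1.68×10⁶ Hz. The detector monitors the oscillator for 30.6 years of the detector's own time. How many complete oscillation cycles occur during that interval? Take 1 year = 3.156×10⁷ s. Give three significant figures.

N = 9.42×10¹⁴

γ = 1/√(1 − 0.814²) = 1/√0.3374 = 1.722
During 30.6 years of lab time, the oscillator's proper time advances by τ = Δt/γ = 30.6/1.722 = 17.77 years = 5.610×10⁸ s.
N = f × τ = 1.68×10⁶ × 5.610×10⁸ = 9.424×10¹⁴.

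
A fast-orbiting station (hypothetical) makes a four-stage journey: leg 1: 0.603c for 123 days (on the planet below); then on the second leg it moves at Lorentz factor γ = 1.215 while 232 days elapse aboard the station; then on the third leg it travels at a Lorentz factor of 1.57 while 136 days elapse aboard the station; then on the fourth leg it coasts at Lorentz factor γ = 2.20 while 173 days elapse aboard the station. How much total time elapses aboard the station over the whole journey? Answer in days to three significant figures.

τ = 639 days

Leg 1: γ = 1/√(1 − 0.603²) = 1/√0.6364 = 1.254; τ_1 = 123/1.254 = 98.12 days.
Leg 2: 232 days is already measured aboard the station.
Leg 3: 136 days is already measured aboard the station.
Leg 4: 173 days is already measured aboard the station.
Total: 98.12 + 232.0 + 136.0 + 173.0 days.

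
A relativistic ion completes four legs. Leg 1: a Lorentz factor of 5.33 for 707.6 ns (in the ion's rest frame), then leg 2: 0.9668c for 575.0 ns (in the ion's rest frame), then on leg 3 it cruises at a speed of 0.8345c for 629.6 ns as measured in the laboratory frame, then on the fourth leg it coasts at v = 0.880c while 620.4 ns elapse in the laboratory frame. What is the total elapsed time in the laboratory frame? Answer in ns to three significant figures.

Leg 1: γ = 5.33; Δt_1 = 5.330 × 707.6 = 3772 ns.
Leg 2: γ = 1/√(1 − 0.9668²) = 1/√0.06530 = 3.913; Δt_2 = 3.913 × 575.0 = 2250 ns.
Leg 3: 629.6 ns is already measured in the laboratory frame.
Leg 4: 620.4 ns is already measured in the laboratory frame.
Total: 3772 + 2250 + 629.6 + 620.4 ns.

Δt = 7270 ns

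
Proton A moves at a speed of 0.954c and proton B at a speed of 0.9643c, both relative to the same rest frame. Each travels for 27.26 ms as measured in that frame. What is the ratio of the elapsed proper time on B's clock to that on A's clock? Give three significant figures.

A: γ = 1/√(1 − 0.954²) = 1/√0.08988 = 3.335. B: γ = 1/√(1 − 0.9643²) = 1/√0.07013 = 3.776.
τ_A/τ_B = γ_B/γ_A = 3.776/3.335 = 1.132, so τ_B/τ_A = 0.8833.

τ_B/τ_A = 0.883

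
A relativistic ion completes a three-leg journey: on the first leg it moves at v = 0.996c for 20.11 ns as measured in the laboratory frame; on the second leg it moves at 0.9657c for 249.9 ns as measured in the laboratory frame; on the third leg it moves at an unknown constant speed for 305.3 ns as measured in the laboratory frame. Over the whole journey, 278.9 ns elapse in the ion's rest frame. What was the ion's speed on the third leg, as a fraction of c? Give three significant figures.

β = 0.719

Leg 1: γ = 1/√(1 − 0.996²) = 1/√0.007984 = 11.19; τ_1 = 20.11/11.19 = 1.797 ns.
Leg 2: γ = 1/√(1 − 0.9657²) = 1/√0.06742 = 3.851; τ_2 = 249.9/3.851 = 64.89 ns.
Leg 3: speed unknown; τ_3 = 305.3/γ_3.
Total proper time: 1.797 + 64.89 + τ_3 = 278.9, so τ_3 = 278.9 − 66.69 = 212.2 ns.
γ_3 = 305.3/212.2 = 1.439; β = √(1 − 1/γ²) = √0.5168.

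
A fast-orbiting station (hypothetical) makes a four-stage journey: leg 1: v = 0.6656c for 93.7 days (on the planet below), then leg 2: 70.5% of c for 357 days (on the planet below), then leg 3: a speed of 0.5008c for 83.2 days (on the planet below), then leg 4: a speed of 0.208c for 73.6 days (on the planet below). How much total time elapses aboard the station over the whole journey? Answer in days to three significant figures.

Leg 1: γ = 1/√(1 − 0.6656²) = 1/√0.5570 = 1.340; τ_1 = 93.7/1.340 = 69.93 days.
Leg 2: β = 0.705; γ = 1/√(1 − 0.705²) = 1/√0.5030 = 1.410; τ_2 = 357/1.410 = 253.2 days.
Leg 3: γ = 1/√(1 − 0.5008²) = 1/√0.7492 = 1.155; τ_3 = 83.2/1.155 = 72.01 days.
Leg 4: γ = 1/√(1 − 0.208²) = 1/√0.9567 = 1.022; τ_4 = 73.6/1.022 = 71.99 days.
Total: 69.93 + 253.2 + 72.01 + 71.99 days.

τ = 467 days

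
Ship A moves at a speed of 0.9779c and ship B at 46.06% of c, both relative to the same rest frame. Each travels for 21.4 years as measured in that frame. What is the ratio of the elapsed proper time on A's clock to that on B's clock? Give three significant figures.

τ_A/τ_B = 0.236

A: γ = 1/√(1 − 0.9779²) = 1/√0.04371 = 4.783. B: β = 0.4606; γ = 1/√(1 − 0.4606²) = 1/√0.7878 = 1.127.
τ_A/τ_B = γ_B/γ_A = 1.127/4.783 = 0.2355, so τ_A/τ_B = 0.2355.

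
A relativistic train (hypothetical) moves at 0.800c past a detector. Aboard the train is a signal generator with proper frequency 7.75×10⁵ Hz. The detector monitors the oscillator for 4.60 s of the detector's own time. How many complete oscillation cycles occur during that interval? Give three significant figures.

N = 2.14×10⁶

γ = 1/√(1 − 0.800²) = 5/3 ≈ 1.667
During 4.60 s of lab time, the oscillator's proper time advances by τ = Δt/γ = 4.60/1.667 = 2.760 s = 2.760×10⁰ s.
N = f × τ = 7.75×10⁵ × 2.760×10⁰ = 2.139×10⁶.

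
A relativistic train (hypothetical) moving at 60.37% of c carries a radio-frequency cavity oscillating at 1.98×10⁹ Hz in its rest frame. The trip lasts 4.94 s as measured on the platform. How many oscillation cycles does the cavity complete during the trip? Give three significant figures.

N = 7.80×10⁹

β = 0.6037; γ = 1/√(1 − 0.6037²) = 1/√0.6355 = 1.254
The oscillator's own cycle count is N = f × τ where τ is the proper time on the train. τ = Δt/γ = 4.94/1.254 = 3.938 s = 3.938×10⁰ s.
N = 1.98×10⁹ × 3.938×10⁰ = 7.798×10⁹.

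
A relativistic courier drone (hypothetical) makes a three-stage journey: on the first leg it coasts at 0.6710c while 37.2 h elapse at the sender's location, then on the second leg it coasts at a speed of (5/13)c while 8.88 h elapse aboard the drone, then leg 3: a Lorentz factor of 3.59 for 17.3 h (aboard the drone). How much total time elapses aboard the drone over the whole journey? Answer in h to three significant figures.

Leg 1: γ = 1/√(1 − 0.6710²) = 1/√0.5498 = 1.349; τ_1 = 37.2/1.349 = 27.58 h.
Leg 2: 8.88 h is already measured aboard the drone.
Leg 3: 17.3 h is already measured aboard the drone.
Total: 27.58 + 8.880 + 17.30 h.

τ = 53.8 h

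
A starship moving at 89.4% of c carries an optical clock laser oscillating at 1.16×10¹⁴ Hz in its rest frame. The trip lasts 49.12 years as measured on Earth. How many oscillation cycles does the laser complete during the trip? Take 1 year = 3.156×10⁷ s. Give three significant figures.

β = 0.894; γ = 1/√(1 − 0.894²) = 1/√0.2008 = 2.232
The oscillator's own cycle count is N = f × τ where τ is the proper time on the ship. τ = Δt/γ = 49.12/2.232 = 22.01 years = 6.946×10⁸ s.
N = 1.16×10¹⁴ × 6.946×10⁸ = 8.057×10²².

N = 8.06×10²²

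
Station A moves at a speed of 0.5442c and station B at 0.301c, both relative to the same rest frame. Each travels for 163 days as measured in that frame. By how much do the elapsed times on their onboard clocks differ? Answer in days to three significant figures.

|τ_A − τ_B| = 18.7 days

A: γ = 1/√(1 − 0.5442²) = 1/√0.7038 = 1.192; τ_A = 163/1.192 = 136.7 days.
B: γ = 1/√(1 − 0.301²) = 1/√0.9094 = 1.049; τ_B = 163/1.049 = 155.4 days.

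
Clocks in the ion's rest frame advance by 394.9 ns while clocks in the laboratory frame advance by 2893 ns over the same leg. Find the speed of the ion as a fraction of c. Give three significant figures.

v = 0.991c

The proper time is measured in the ion's rest frame (both events occur at the ion's location); Δt is measured in the laboratory frame. γ = Δt/τ = 2893/394.9 = 7.326.
β = √(1 − 1/γ²) = √(1 − 0.01863) = √0.9814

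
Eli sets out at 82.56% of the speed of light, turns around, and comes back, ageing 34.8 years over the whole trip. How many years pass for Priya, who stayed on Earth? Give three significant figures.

Δt = 61.7 years

β = 0.8256; γ = 1/√(1 − 0.8256²) = 1/√0.3184 = 1.772
Earth-frame duration is the dilated interval: Δt = γτ = 1.772 × 34.8 years.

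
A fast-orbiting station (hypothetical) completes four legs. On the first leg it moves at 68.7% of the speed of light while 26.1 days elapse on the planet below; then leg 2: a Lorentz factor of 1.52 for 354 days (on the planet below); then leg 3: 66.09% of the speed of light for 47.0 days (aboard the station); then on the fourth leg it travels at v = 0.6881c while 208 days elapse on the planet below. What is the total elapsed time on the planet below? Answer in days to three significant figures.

Δt = 651 days

Leg 1: 26.1 days is already measured on the planet below.
Leg 2: 354 days is already measured on the planet below.
Leg 3: β = 0.6609; γ = 1/√(1 − 0.6609²) = 1/√0.5632 = 1.332; Δt_3 = 1.332 × 47.0 = 62.63 days.
Leg 4: 208 days is already measured on the planet below.
Total: 26.10 + 354.0 + 62.63 + 208.0 days.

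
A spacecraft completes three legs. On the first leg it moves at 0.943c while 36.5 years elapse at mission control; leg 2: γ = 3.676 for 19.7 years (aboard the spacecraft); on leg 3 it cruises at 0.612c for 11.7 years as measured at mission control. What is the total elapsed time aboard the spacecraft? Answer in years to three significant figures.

τ = 41.1 years

Leg 1: γ = 1/√(1 − 0.943²) = 1/√0.1108 = 3.005; τ_1 = 36.5/3.005 = 12.15 years.
Leg 2: 19.7 years is already measured aboard the spacecraft.
Leg 3: γ = 1/√(1 − 0.612²) = 1/√0.6255 = 1.264; τ_3 = 11.7/1.264 = 9.253 years.
Total: 12.15 + 19.70 + 9.253 years.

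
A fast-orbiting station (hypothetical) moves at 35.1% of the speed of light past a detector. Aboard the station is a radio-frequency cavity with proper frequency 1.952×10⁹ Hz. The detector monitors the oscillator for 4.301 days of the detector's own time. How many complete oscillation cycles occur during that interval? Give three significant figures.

β = 0.351; γ = 1/√(1 − 0.351²) = 1/√0.8768 = 1.068
During 4.301 days of lab time, the oscillator's proper time advances by τ = Δt/γ = 4.301/1.068 = 4.027 days = 3.480×10⁵ s.
N = f × τ = 1.952×10⁹ × 3.480×10⁵ = 6.792×10¹⁴.

N = 6.79×10¹⁴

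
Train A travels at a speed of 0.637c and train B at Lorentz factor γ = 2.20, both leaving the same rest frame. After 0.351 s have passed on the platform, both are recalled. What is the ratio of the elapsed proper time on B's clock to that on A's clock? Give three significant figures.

τ_B/τ_A = 0.590

A: γ = 1/√(1 − 0.637²) = 1/√0.5942 = 1.297. B: γ = 2.20.
τ_A/τ_B = γ_B/γ_A = 2.200/1.297 = 1.696, so τ_B/τ_A = 0.5897.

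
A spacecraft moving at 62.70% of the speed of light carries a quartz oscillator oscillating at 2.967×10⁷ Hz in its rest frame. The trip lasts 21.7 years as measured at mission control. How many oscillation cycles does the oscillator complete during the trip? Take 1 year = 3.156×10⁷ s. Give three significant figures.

β = 0.6270; γ = 1/√(1 − 0.6270²) = 1/√0.6069 = 1.284
The oscillator's own cycle count is N = f × τ where τ is the proper time aboard the spacecraft. τ = Δt/γ = 21.7/1.284 = 16.90 years = 5.335×10⁸ s.
N = 2.967×10⁷ × 5.335×10⁸ = 1.583×10¹⁶.

N = 1.58×10¹⁶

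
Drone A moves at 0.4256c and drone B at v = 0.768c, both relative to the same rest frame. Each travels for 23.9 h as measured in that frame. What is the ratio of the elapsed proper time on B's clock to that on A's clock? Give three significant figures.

τ_B/τ_A = 0.708

A: γ = 1/√(1 − 0.4256²) = 1/√0.8189 = 1.105. B: γ = 1/√(1 − 0.768²) = 1/√0.4102 = 1.561.
τ_A/τ_B = γ_B/γ_A = 1.561/1.105 = 1.413, so τ_B/τ_A = 0.7077.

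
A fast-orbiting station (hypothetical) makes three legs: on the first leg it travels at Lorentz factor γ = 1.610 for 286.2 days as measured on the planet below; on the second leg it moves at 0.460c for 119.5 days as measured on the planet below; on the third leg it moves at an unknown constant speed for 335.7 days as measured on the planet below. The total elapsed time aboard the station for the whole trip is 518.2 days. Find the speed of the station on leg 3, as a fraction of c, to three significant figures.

β = 0.716

Leg 1: γ = 1.610; τ_1 = 286.2/1.610 = 177.8 days.
Leg 2: γ = 1/√(1 − 0.460²) = 1/√0.7884 = 1.126; τ_2 = 119.5/1.126 = 106.1 days.
Leg 3: speed unknown; τ_3 = 335.7/γ_3.
Total proper time: 177.8 + 106.1 + τ_3 = 518.2, so τ_3 = 518.2 − 283.9 = 234.3 days.
γ_3 = 335.7/234.3 = 1.433; β = √(1 − 1/γ²) = √0.5127.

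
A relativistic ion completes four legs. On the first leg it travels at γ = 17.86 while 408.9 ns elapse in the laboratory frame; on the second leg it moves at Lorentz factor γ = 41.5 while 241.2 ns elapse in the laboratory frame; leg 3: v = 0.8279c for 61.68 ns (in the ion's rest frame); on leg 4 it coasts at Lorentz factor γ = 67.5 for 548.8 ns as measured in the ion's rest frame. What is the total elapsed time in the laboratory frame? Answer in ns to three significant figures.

Leg 1: 408.9 ns is already measured in the laboratory frame.
Leg 2: 241.2 ns is already measured in the laboratory frame.
Leg 3: γ = 1/√(1 − 0.8279²) = 1/√0.3146 = 1.783; Δt_3 = 1.783 × 61.68 = 110.0 ns.
Leg 4: γ = 67.5; Δt_4 = 67.50 × 548.8 = 3.704×10⁴ ns.
Total: 408.9 + 241.2 + 110.0 + 3.704×10⁴ ns.

Δt = 3.78×10⁴ ns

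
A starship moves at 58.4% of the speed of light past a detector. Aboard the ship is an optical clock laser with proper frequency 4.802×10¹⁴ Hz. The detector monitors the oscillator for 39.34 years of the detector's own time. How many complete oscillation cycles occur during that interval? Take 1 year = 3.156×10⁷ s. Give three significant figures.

N = 4.84×10²³

β = 0.584; γ = 1/√(1 − 0.584²) = 1/√0.6589 = 1.232
During 39.34 years of lab time, the oscillator's proper time advances by τ = Δt/γ = 39.34/1.232 = 31.93 years = 1.008×10⁹ s.
N = f × τ = 4.802×10¹⁴ × 1.008×10⁹ = 4.840×10²³.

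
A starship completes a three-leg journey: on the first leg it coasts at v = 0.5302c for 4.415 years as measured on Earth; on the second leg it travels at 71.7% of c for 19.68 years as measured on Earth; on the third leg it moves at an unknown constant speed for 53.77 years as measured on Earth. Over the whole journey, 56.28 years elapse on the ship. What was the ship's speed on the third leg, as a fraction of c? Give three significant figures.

β = 0.692

Leg 1: γ = 1/√(1 − 0.5302²) = 1/√0.7189 = 1.179; τ_1 = 4.415/1.179 = 3.743 years.
Leg 2: β = 0.717; γ = 1/√(1 − 0.717²) = 1/√0.4859 = 1.435; τ_2 = 19.68/1.435 = 13.72 years.
Leg 3: speed unknown; τ_3 = 53.77/γ_3.
Total proper time: 3.743 + 13.72 + τ_3 = 56.28, so τ_3 = 56.28 − 17.46 = 38.82 years.
γ_3 = 53.77/38.82 = 1.385; β = √(1 − 1/γ²) = √0.4788.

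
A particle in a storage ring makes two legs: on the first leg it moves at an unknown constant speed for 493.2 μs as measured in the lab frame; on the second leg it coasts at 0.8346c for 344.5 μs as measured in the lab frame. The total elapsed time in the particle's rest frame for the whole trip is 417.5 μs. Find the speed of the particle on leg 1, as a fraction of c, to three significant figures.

β = 0.887

Leg 1: speed unknown; τ_1 = 493.2/γ_1.
Leg 2: γ = 1/√(1 − 0.8346²) = 1/√0.3034 = 1.815; τ_2 = 344.5/1.815 = 189.8 μs.
Total proper time: τ_1 + 189.8 = 417.5, so τ_1 = 417.5 − 189.8 = 227.7 μs.
γ_1 = 493.2/227.7 = 2.166; β = √(1 − 1/γ²) = √0.7868.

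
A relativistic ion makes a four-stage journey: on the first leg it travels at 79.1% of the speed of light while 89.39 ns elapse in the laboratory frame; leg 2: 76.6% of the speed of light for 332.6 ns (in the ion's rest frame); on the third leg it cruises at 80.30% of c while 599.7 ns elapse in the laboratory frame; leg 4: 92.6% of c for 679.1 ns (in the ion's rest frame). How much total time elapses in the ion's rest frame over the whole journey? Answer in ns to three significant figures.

τ = 1420 ns

Leg 1: β = 0.791; γ = 1/√(1 − 0.791²) = 1/√0.3743 = 1.634; τ_1 = 89.39/1.634 = 54.69 ns.
Leg 2: 332.6 ns is already measured in the ion's rest frame.
Leg 3: β = 0.8030; γ = 1/√(1 − 0.8030²) = 1/√0.3552 = 1.678; τ_3 = 599.7/1.678 = 357.4 ns.
Leg 4: 679.1 ns is already measured in the ion's rest frame.
Total: 54.69 + 332.6 + 357.4 + 679.1 ns.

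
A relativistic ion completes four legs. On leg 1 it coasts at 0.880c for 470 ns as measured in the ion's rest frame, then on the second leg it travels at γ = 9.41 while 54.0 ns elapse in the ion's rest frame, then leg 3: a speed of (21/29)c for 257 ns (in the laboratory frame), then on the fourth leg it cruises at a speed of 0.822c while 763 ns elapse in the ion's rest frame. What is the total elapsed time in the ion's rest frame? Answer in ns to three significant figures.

Leg 1: 470 ns is already measured in the ion's rest frame.
Leg 2: 54.0 ns is already measured in the ion's rest frame.
Leg 3: γ = 1/√(1 − (21/29)²) = 29/20 = 1.450; τ_3 = 257/1.450 = 177.2 ns.
Leg 4: 763 ns is already measured in the ion's rest frame.
Total: 470.0 + 54.00 + 177.2 + 763.0 ns.

τ = 1460 ns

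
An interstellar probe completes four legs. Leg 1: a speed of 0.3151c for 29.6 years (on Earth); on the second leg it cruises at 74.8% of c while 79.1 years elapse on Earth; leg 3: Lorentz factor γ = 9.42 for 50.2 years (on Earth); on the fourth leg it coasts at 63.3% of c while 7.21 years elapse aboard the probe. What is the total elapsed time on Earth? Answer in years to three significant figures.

Leg 1: 29.6 years is already measured on Earth.
Leg 2: 79.1 years is already measured on Earth.
Leg 3: 50.2 years is already measured on Earth.
Leg 4: β = 0.633; γ = 1/√(1 − 0.633²) = 1/√0.5993 = 1.292; Δt_4 = 1.292 × 7.21 = 9.313 years.
Total: 29.60 + 79.10 + 50.20 + 9.313 years.

Δt = 168 years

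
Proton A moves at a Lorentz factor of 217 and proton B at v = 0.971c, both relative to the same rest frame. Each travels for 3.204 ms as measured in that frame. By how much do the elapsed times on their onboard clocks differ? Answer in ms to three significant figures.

|τ_A − τ_B| = 0.751 ms

A: γ = 217; τ_A = 3.204/217.0 = 0.01476 ms.
B: γ = 1/√(1 − 0.971²) = 1/√0.05716 = 4.183; τ_B = 3.204/4.183 = 0.7660 ms.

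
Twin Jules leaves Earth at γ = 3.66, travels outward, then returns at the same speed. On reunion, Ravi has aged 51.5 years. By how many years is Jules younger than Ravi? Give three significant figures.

Δt − τ = 37.4 years

γ = 3.66
Jules's elapsed proper time: τ = 51.5/3.660 = 14.07 years.
Age gap = Δt − τ = 51.5 − 14.07 years.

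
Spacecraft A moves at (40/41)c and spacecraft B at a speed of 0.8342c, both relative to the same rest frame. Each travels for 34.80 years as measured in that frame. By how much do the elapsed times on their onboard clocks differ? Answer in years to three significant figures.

A: γ = 1/√(1 − (40/41)²) = 41/9 ≈ 4.556; τ_A = 34.80/4.556 = 7.639 years.
B: γ = 1/√(1 − 0.8342²) = 1/√0.3041 = 1.813; τ_B = 34.80/1.813 = 19.19 years.

|τ_A − τ_B| = 11.6 years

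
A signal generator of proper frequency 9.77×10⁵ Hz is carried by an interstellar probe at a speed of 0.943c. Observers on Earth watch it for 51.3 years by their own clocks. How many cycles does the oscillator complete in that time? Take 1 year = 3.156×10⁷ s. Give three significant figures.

γ = 1/√(1 − 0.943²) = 1/√0.1108 = 3.005
During 51.3 years of lab time, the oscillator's proper time advances by τ = Δt/γ = 51.3/3.005 = 17.07 years = 5.388×10⁸ s.
N = f × τ = 9.77×10⁵ × 5.388×10⁸ = 5.264×10¹⁴.

N = 5.26×10¹⁴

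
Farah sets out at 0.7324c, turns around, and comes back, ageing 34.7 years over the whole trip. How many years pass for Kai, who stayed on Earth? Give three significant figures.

γ = 1/√(1 − 0.7324²) = 1/√0.4636 = 1.469
Earth-frame duration is the dilated interval: Δt = γτ = 1.469 × 34.7 years.

Δt = 51.0 years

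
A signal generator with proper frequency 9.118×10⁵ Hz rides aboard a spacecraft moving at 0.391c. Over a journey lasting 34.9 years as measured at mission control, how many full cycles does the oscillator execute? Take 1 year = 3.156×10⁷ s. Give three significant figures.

γ = 1/√(1 − 0.391²) = 1/√0.8471 = 1.086
The oscillator's own cycle count is N = f × τ where τ is the proper time aboard the spacecraft. τ = Δt/γ = 34.9/1.086 = 32.12 years = 1.014×10⁹ s.
N = 9.118×10⁵ × 1.014×10⁹ = 9.243×10¹⁴.

N = 9.24×10¹⁴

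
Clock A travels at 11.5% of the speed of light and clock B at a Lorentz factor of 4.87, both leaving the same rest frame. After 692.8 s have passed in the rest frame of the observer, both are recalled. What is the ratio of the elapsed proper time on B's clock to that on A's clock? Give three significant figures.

τ_B/τ_A = 0.207

A: β = 0.115; γ = 1/√(1 − 0.115²) = 1/√0.9868 = 1.007. B: γ = 4.87.
τ_A/τ_B = γ_B/γ_A = 4.870/1.007 = 4.838, so τ_B/τ_A = 0.2067.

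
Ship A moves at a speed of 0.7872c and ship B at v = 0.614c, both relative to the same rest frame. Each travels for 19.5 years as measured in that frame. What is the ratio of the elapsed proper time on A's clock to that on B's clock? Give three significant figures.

τ_A/τ_B = 0.781

A: γ = 1/√(1 − 0.7872²) = 1/√0.3803 = 1.622. B: γ = 1/√(1 − 0.614²) = 1/√0.6230 = 1.267.
τ_A/τ_B = γ_B/γ_A = 1.267/1.622 = 0.7813, so τ_A/τ_B = 0.7813.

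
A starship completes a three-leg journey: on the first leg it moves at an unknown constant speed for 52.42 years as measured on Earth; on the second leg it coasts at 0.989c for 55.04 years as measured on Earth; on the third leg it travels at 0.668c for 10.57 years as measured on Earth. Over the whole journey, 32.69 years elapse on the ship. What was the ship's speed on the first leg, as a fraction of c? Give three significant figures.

β = 0.948

Leg 1: speed unknown; τ_1 = 52.42/γ_1.
Leg 2: γ = 1/√(1 − 0.989²) = 1/√0.02188 = 6.761; τ_2 = 55.04/6.761 = 8.141 years.
Leg 3: γ = 1/√(1 − 0.668²) = 1/√0.5538 = 1.344; τ_3 = 10.57/1.344 = 7.866 years.
Total proper time: τ_1 + 8.141 + 7.866 = 32.69, so τ_1 = 32.69 − 16.01 = 16.68 years.
γ_1 = 52.42/16.68 = 3.142; β = √(1 − 1/γ²) = √0.8987.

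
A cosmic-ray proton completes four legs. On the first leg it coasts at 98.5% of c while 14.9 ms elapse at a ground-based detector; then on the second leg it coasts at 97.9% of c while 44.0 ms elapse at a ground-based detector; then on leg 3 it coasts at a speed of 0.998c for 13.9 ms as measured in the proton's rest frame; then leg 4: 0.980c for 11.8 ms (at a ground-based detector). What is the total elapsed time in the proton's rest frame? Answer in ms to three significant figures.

τ = 27.8 ms

Leg 1: β = 0.985; γ = 1/√(1 − 0.985²) = 1/√0.02977 = 5.795; τ_1 = 14.9/5.795 = 2.571 ms.
Leg 2: β = 0.979; γ = 1/√(1 − 0.979²) = 1/√0.04156 = 4.905; τ_2 = 44.0/4.905 = 8.970 ms.
Leg 3: 13.9 ms is already measured in the proton's rest frame.
Leg 4: γ = 1/√(1 − 0.980²) = 1/√0.03960 = 5.025; τ_4 = 11.8/5.025 = 2.348 ms.
Total: 2.571 + 8.970 + 13.90 + 2.348 ms.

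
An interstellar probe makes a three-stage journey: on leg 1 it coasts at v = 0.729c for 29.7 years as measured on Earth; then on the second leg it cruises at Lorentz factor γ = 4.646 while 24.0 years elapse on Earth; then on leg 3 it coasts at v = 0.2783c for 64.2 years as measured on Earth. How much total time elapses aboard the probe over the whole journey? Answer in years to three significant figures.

τ = 87.2 years

Leg 1: γ = 1/√(1 − 0.729²) = 1/√0.4686 = 1.461; τ_1 = 29.7/1.461 = 20.33 years.
Leg 2: γ = 4.646; τ_2 = 24.0/4.646 = 5.166 years.
Leg 3: γ = 1/√(1 − 0.2783²) = 1/√0.9225 = 1.041; τ_3 = 64.2/1.041 = 61.66 years.
Total: 20.33 + 5.166 + 61.66 years.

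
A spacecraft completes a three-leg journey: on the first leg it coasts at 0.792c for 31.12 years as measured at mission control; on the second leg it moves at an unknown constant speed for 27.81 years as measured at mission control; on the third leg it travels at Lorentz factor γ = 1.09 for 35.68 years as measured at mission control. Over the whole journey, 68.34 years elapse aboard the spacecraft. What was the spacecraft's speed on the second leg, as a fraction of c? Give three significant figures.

β = 0.802

Leg 1: γ = 1/√(1 − 0.792²) = 1/√0.3727 = 1.638; τ_1 = 31.12/1.638 = 19.00 years.
Leg 2: speed unknown; τ_2 = 27.81/γ_2.
Leg 3: γ = 1.09; τ_3 = 35.68/1.090 = 32.73 years.
Total proper time: 19.00 + τ_2 + 32.73 = 68.34, so τ_2 = 68.34 − 51.73 = 16.61 years.
γ_2 = 27.81/16.61 = 1.675; β = √(1 − 1/γ²) = √0.6434.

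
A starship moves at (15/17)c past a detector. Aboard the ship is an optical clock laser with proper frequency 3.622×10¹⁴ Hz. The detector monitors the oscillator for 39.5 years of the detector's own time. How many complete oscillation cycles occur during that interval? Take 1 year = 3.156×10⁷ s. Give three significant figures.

γ = 1/√(1 − (15/17)²) = 17/8 = 2.125
During 39.5 years of lab time, the oscillator's proper time advances by τ = Δt/γ = 39.5/2.125 = 18.59 years = 5.866×10⁸ s.
N = f × τ = 3.622×10¹⁴ × 5.866×10⁸ = 2.125×10²³.

N = 2.12×10²³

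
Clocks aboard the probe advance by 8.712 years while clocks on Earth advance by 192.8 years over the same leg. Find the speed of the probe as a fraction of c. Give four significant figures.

The proper time is measured aboard the probe (both events occur at the probe's location); Δt is measured on Earth. γ = Δt/τ = 192.8/8.712 = 22.13.
β = √(1 − 1/γ²) = √(1 − 0.002042) = √0.9980

β = 0.9990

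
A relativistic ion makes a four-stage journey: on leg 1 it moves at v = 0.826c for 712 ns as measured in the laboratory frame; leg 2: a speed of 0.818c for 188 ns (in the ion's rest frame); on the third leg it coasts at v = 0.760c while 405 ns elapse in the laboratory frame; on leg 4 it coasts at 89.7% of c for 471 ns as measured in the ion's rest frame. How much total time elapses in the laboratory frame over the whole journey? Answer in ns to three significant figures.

Leg 1: 712 ns is already measured in the laboratory frame.
Leg 2: γ = 1/√(1 − 0.818²) = 1/√0.3309 = 1.738; Δt_2 = 1.738 × 188 = 326.8 ns.
Leg 3: 405 ns is already measured in the laboratory frame.
Leg 4: β = 0.897; γ = 1/√(1 − 0.897²) = 1/√0.1954 = 2.262; Δt_4 = 2.262 × 471 = 1066 ns.
Total: 712.0 + 326.8 + 405.0 + 1066 ns.

Δt = 2510 ns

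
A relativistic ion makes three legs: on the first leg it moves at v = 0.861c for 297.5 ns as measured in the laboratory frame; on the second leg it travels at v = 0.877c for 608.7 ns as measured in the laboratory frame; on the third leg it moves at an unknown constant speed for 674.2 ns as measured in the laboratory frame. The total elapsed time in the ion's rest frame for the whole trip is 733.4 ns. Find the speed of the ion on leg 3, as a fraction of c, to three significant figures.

Leg 1: γ = 1/√(1 − 0.861²) = 1/√0.2587 = 1.966; τ_1 = 297.5/1.966 = 151.3 ns.
Leg 2: γ = 1/√(1 − 0.877²) = 1/√0.2309 = 2.081; τ_2 = 608.7/2.081 = 292.5 ns.
Leg 3: speed unknown; τ_3 = 674.2/γ_3.
Total proper time: 151.3 + 292.5 + τ_3 = 733.4, so τ_3 = 733.4 − 443.8 = 289.6 ns.
γ_3 = 674.2/289.6 = 2.328; β = √(1 − 1/γ²) = √0.8155.

β = 0.903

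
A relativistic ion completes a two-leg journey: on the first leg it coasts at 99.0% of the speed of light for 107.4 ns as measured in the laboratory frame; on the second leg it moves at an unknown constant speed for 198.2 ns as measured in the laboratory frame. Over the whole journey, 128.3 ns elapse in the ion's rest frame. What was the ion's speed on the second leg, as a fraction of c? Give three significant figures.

β = 0.821

Leg 1: β = 0.990; γ = 1/√(1 − 0.990²) = 1/√0.01990 = 7.089; τ_1 = 107.4/7.089 = 15.15 ns.
Leg 2: speed unknown; τ_2 = 198.2/γ_2.
Total proper time: 15.15 + τ_2 = 128.3, so τ_2 = 128.3 − 15.15 = 113.1 ns.
γ_2 = 198.2/113.1 = 1.752; β = √(1 − 1/γ²) = √0.6741.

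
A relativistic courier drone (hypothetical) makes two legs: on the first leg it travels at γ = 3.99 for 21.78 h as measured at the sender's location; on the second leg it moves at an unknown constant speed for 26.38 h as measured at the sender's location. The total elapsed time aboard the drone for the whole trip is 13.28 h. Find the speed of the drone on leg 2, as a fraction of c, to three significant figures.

Leg 1: γ = 3.99; τ_1 = 21.78/3.990 = 5.459 h.
Leg 2: speed unknown; τ_2 = 26.38/γ_2.
Total proper time: 5.459 + τ_2 = 13.28, so τ_2 = 13.28 − 5.459 = 7.821 h.
γ_2 = 26.38/7.821 = 3.373; β = √(1 − 1/γ²) = √0.9121.

β = 0.955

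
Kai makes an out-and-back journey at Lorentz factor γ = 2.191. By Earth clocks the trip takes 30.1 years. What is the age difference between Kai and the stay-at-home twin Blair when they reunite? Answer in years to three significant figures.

Δt − τ = 16.4 years

γ = 2.191
Kai's elapsed proper time: τ = 30.1/2.191 = 13.74 years.
Age gap = Δt − τ = 30.1 − 13.74 years.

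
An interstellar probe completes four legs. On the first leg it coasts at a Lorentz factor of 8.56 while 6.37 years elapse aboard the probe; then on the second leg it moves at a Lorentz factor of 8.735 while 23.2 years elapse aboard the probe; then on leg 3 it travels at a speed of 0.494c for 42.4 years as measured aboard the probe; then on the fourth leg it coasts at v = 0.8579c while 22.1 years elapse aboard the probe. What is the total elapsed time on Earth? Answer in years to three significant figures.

Δt = 349 years

Leg 1: γ = 8.56; Δt_1 = 8.560 × 6.37 = 54.53 years.
Leg 2: γ = 8.735; Δt_2 = 8.735 × 23.2 = 202.7 years.
Leg 3: γ = 1/√(1 − 0.494²) = 1/√0.7560 = 1.150; Δt_3 = 1.150 × 42.4 = 48.77 years.
Leg 4: γ = 1/√(1 − 0.8579²) = 1/√0.2640 = 1.946; Δt_4 = 1.946 × 22.1 = 43.01 years.
Total: 54.53 + 202.7 + 48.77 + 43.01 years.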